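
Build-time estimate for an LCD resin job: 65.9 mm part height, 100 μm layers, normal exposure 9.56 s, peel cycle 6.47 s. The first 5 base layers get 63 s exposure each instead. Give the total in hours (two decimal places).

Number of layers: 65.9 / 0.1 → 659 (rounded up).
Bottom layers: 5 × (63 + 6.47) → 347.35 s.
Normal layers: 654 × (9.56 + 6.47) → 10483.62 s.
Sum: 347.35 + 10483.62 = 10830.97 s → 3.01 hours.

3.01 hours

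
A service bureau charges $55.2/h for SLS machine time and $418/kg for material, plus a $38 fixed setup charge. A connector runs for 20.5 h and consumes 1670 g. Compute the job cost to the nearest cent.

$1867.66

Machine cost = 55.2 × 20.5 = $1131.60.
Material cost: 418 × 1670/1000 → $698.06.
Total = 1131.60 + 698.06 + 38 = $1867.66.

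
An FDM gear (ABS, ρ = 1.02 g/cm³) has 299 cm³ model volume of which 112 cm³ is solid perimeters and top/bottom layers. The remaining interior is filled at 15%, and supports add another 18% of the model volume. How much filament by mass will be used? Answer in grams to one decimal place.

Interior volume = 299 − 112, so 187 cm³.
Infill deposited: 0.15 × 187 → 28.05 cm³.
Support = 0.18 × 299, so 53.82 cm³.
Deposited volume: 112 + 28.05 + 53.82 → 193.87 cm³.
Mass: 193.87 × 1.02 → 197.7474 g.

197.7 g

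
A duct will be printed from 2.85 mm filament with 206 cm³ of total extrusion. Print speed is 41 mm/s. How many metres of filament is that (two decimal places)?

32.29 m

Cross-section of 2.85 mm filament: π·(2.85/2)² = 6.3794 mm².
L = 206000 mm³ / 6.3794 mm² = 32291.44 mm, i.e. 32.29 m.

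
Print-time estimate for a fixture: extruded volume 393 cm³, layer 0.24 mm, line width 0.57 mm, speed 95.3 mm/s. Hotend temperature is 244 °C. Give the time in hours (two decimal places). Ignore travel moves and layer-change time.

8.37 hours

Extrusion cross-section: 0.24 × 0.57 → 0.1368 mm².
Total extruded path = 393000/0.1368 = 2872807 mm.
Time extruding: 2872807 / 95.3 → 30144.9 s.
Converting: 30144.9 s = 8.37 hours.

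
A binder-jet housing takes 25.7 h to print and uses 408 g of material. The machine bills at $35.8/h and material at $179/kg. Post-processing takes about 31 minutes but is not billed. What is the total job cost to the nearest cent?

Machine cost = 35.8 × 25.7 = $920.06.
Material charge = 179 × 408/1000 = $73.032.
Job cost: 920.06 + 73.032 = 993.092 ≈ $993.09.

$993.09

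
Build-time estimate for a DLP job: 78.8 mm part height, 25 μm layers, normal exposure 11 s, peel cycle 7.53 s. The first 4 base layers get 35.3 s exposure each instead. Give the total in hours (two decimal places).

Layers = ⌈78.8/0.025⌉ = 3152.
Burn-in layers = 4 × (35.3 + 7.53) = 171.32 s.
Regular layers = 3148 × (11 + 7.53), so 58332.44 s.
Sum: 171.32 + 58332.44 = 58503.76 s → 16.25 hours.

16.25 hours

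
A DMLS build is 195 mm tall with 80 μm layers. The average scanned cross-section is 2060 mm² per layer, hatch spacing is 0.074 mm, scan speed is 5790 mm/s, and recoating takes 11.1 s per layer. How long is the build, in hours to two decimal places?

Layer count = ceil(195 / 0.08) = 2438.
Hatch length per layer = 2060 / 0.074 = 27837.8 mm.
Scan time per layer = 27837.8 / 5790 = 4.8079 s.
Per-layer time: 4.8079 + 11.1 → 15.9079 s.
Total: 2438 × 15.9079 s = 38783.4602 s → 10.77 hours.

10.77 hours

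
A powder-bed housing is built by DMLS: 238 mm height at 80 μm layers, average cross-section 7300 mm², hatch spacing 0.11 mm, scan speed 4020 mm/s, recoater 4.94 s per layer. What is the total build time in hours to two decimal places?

17.72 hours

Layers = ⌈238/0.08⌉ = 2975.
Scan path per layer = 7300 / 0.11, so 66363.6 mm.
Laser time per layer = 66363.6 / 4020, so 16.5084 s.
Layer cycle = 16.5084 + 4.94 = 21.4484 s.
2975 layers × 21.4484 s/layer = 63808.99 s, i.e. 17.72 hours.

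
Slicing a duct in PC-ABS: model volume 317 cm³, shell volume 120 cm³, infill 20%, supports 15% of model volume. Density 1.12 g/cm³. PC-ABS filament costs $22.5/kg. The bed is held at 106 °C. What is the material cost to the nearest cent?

Infill region: 317 − 120 → 197 cm³.
Infill volume: 0.20 × 197 → 39.4 cm³.
Support: 0.15 × 317 → 47.55 cm³.
Deposited volume: 120 + 39.4 + 47.55 → 206.95 cm³.
Mass: 206.95 × 1.12 → 231.784 g.
Cost = 231.784 g / 1000 × $22.5/kg = $5.22.

$5.22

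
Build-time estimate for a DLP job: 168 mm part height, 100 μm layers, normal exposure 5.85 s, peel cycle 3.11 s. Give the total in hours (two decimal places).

Layer count = ceil(168 / 0.1) = 1680.
Per-layer time = 5.85 + 3.11, so 8.96 s.
Total = 1680 × 8.96 = 15052.8 s = 4.18 hours.

4.18 hours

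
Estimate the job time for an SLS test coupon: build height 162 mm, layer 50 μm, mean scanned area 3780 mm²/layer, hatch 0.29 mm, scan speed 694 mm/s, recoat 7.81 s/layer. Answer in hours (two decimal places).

Layers = ⌈162/0.05⌉ = 3240.
Scan path per layer = 3780 / 0.29, so 13034.5 mm.
Per-layer scan time = 13034.5 / 694 = 18.7817 s.
Layer cycle: 18.7817 + 7.81 → 26.5917 s.
Total: 3240 × 26.5917 s = 86157.108 s → 23.93 hours.

23.93 hours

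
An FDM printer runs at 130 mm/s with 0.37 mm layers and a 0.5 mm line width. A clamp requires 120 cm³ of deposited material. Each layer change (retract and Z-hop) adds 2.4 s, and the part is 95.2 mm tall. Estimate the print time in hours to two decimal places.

1.56 hours

Extrusion cross-section = 0.37 × 0.5 = 0.185 mm².
Toolpath length = 120 cm³ / 0.185 mm² = 120000 / 0.185 = 648648.6 mm.
Time extruding = 648648.6 / 130, so 4989.6 s.
Layers = ⌈95.2/0.37⌉ = 258.
Z-hop total = 258 × 2.4, so 619.2 s.
Altogether 4989.6 + 619.2 = 5608.8 s, i.e. 1.56 hours.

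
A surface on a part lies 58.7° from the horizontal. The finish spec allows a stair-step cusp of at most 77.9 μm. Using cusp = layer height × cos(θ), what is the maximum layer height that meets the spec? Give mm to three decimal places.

0.150 mm

t = h_c / cos θ = 0.0779 / 0.5195 = 0.150 mm.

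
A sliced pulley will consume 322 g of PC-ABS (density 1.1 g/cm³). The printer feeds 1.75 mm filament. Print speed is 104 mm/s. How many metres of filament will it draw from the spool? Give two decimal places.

121.70 m

Extruded volume: 322/1.1 = 292.7273 cm³ (292727.3 mm³).
A = π r² = π × 0.875² = 2.4053 mm².
Length = 292727.3 / 2.4053 = 121700.95 mm = 121.70 m.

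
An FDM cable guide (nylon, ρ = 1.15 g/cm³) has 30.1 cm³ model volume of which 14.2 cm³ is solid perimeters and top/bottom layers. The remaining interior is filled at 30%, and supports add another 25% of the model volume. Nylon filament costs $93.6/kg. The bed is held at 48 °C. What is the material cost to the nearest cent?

$2.85

Infill region = 30.1 − 14.2 = 15.9 cm³.
Infill deposited = 0.30 × 15.9 = 4.77 cm³.
Support = 0.25 × 30.1 = 7.525 cm³.
Total extruded = 14.2 + 4.77 + 7.525 = 26.495 cm³.
Mass: 26.495 × 1.15 → 30.46925 g.
At $93.6/kg: 30.46925/1000 × 93.6 = $2.85.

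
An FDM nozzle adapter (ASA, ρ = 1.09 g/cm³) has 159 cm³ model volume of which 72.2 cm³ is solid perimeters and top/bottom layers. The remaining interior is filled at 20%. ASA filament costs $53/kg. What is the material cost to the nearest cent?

Volume inside the shell: 159 − 72.2 → 86.8 cm³.
Infill deposited: 0.20 × 86.8 → 17.36 cm³.
Total printed volume = 72.2 + 17.36 = 89.56 cm³.
Mass = 89.56 × 1.09 = 97.6204 g.
At $53/kg: 97.6204/1000 × 53 = $5.17.

$5.17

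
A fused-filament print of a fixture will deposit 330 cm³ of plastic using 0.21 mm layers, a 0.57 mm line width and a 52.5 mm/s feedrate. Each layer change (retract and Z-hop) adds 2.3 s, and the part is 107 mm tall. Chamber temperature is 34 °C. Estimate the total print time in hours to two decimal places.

14.91 hours

Bead cross-section: 0.21 × 0.57 → 0.1197 mm².
Toolpath length = 330 cm³ / 0.1197 mm² = 330000 / 0.1197 = 2756892.2 mm.
Print-move time = 2756892.2 / 52.5, so 52512.2 s.
Number of layers: 107 / 0.21 → 510 (rounded up).
Layer-change overhead: 510 × 2.3 → 1173 s.
Altogether 52512.2 + 1173 = 53685.2 s, i.e. 14.91 hours.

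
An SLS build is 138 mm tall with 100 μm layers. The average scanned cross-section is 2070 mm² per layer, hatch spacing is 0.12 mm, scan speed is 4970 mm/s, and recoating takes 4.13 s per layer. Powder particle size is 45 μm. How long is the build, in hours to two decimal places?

Layer count = ceil(138 / 0.1) = 1380.
Per-layer scan distance: 2070 / 0.12 → 17250 mm.
Per-layer scan time: 17250 / 4970 → 3.4708 s.
Layer cycle = 3.4708 + 4.13, so 7.6008 s.
1380 layers × 7.6008 s/layer = 10489.104 s, i.e. 2.91 hours.

2.91 hours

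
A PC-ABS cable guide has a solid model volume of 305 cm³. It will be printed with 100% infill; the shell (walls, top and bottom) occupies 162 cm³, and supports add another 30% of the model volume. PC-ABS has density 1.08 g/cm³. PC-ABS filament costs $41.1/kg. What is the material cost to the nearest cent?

Infill region: 305 − 162 → 143 cm³.
Infill deposited: 1.00 × 143 → 143 cm³.
Support = 0.30 × 305, so 91.5 cm³.
Deposited volume: 162 + 143 + 91.5 → 396.5 cm³.
Mass: 396.5 × 1.08 → 428.22 g.
Cost = 428.22 g / 1000 × $41.1/kg = $17.60.

$17.60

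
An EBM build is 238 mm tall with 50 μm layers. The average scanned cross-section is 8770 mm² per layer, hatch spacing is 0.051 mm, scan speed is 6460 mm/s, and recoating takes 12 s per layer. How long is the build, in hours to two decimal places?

Layers = ⌈238/0.05⌉ = 4760.
Scan path per layer: 8770 / 0.051 → 171960.8 mm.
Per-layer scan time = 171960.8 / 6460, so 26.6193 s.
Per-layer time = 26.6193 + 12, so 38.6193 s.
4760 layers × 38.6193 s/layer = 183827.868 s, i.e. 51.06 hours.

51.06 hours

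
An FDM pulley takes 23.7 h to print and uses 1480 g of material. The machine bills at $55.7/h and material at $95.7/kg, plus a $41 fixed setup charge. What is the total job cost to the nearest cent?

$1502.73

Time charge = 55.7 × 23.7 = $1320.09.
Feedstock cost = 95.7 × 1480/1000, so $141.636.
Total = 1320.09 + 141.636 + 41 = 1502.726 ≈ $1502.73.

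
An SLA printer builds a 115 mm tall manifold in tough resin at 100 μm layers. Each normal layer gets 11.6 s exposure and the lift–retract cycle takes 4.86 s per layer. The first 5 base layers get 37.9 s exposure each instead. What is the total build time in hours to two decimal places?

Layer count = ceil(115 / 0.1) = 1150.
Burn-in layers: 5 × (37.9 + 4.86) → 213.8 s.
Remaining layers = 1145 × (11.6 + 4.86), so 18846.7 s.
Sum: 213.8 + 18846.7 = 19060.5 s → 5.29 hours.

5.29 hours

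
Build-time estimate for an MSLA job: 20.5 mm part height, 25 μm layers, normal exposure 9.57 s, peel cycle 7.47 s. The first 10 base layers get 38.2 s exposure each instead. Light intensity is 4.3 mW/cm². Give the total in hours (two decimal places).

3.96 hours

Layers = ⌈20.5/0.025⌉ = 820.
Base layers = 10 × (38.2 + 7.47) = 456.7 s.
Regular layers = 810 × (9.57 + 7.47), so 13802.4 s.
Sum: 456.7 + 13802.4 = 14259.1 s → 3.96 hours.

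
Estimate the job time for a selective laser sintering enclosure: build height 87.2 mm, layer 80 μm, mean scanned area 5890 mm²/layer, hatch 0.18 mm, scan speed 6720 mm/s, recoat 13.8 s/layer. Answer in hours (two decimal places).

Number of layers: 87.2 / 0.08 → 1090 (rounded up).
Scan path per layer = 5890 / 0.18 = 32722.2 mm.
Per-layer scan time = 32722.2 / 6720 = 4.8694 s.
Time per layer = 4.8694 + 13.8 = 18.6694 s.
1090 layers × 18.6694 s/layer = 20349.646 s, i.e. 5.65 hours.

5.65 hours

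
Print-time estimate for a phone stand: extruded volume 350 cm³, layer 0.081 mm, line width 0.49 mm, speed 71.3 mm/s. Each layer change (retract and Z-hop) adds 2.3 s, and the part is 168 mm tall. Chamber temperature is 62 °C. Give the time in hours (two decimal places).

35.68 hours

Line area = 0.081 × 0.49, so 0.03969 mm².
Toolpath length = 350 cm³ / 0.03969 mm² = 350000 / 0.03969 = 8818342.2 mm.
Time extruding: 8818342.2 / 71.3 → 123679.4 s.
Layers = ⌈168/0.081⌉ = 2075.
Non-print overhead = 2075 × 2.3, so 4772.5 s.
Altogether 123679.4 + 4772.5 = 128451.9 s, i.e. 35.68 hours.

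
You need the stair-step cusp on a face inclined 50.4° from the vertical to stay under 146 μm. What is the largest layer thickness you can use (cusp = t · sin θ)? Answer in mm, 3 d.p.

t = h_c / sin θ = 0.146 / 0.7705 = 0.189 mm.

0.189 mm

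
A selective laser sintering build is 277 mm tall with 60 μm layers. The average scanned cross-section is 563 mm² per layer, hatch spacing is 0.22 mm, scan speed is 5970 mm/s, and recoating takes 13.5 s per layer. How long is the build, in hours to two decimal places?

Layers = ⌈277/0.06⌉ = 4617.
Per-layer scan distance = 563 / 0.22, so 2559.1 mm.
Per-layer scan time: 2559.1 / 5970 → 0.4287 s.
Time per layer = 0.4287 + 13.5, so 13.9287 s.
Total: 4617 × 13.9287 s = 64308.8079 s → 17.86 hours.

17.86 hours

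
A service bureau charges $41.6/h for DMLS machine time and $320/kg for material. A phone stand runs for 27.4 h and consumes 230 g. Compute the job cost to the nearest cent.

$1213.44

Time charge: 41.6 × 27.4 → $1139.84.
Feedstock cost = 320 × 230/1000 = $73.60.
Job cost: 1139.84 + 73.60 = $1213.44.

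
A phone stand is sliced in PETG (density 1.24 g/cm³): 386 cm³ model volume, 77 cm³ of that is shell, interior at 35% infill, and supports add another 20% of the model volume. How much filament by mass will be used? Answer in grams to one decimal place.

Infill region: 386 − 77 → 309 cm³.
Infill deposited: 0.35 × 309 → 108.15 cm³.
Support: 0.20 × 386 → 77.2 cm³.
Deposited volume: 77 + 108.15 + 77.2 → 262.35 cm³.
Mass = 262.35 × 1.24, so 325.314 g.

325.3 g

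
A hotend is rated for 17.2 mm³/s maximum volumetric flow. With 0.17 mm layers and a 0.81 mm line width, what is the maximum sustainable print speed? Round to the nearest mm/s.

125 mm/s

Extrusion cross-section = 0.17 × 0.81 = 0.1377 mm².
v_max = Q/A = 17.2/0.1377 = 124.91 mm/s → 125 mm/s.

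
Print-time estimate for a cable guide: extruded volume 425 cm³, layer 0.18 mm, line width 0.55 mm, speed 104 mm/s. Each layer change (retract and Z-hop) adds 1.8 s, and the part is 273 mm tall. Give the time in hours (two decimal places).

12.22 hours

Extrusion cross-section: 0.18 × 0.55 → 0.099 mm².
Toolpath length = 425 cm³ / 0.099 mm² = 425000 / 0.099 = 4292929.3 mm.
Extrusion time = 4292929.3 / 104 = 41278.2 s.
Number of layers: 273 / 0.18 → 1517 (rounded up).
Z-hop total: 1517 × 1.8 → 2730.6 s.
Total = 41278.2 + 2730.6 = 44008.8 s = 12.22 hours.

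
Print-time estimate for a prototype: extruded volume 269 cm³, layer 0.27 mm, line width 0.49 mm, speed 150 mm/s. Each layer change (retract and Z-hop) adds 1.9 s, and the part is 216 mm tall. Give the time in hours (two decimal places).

Extrusion cross-section = 0.27 × 0.49 = 0.1323 mm².
Path length: 269000 mm³ / 0.1323 mm² → 2033257.7 mm.
Extrusion time = 2033257.7 / 150 = 13555.1 s.
Layer count = ceil(216 / 0.27) = 800.
Layer-change overhead: 800 × 1.9 → 1520 s.
Altogether 13555.1 + 1520 = 15075.1 s, i.e. 4.19 hours.

4.19 hours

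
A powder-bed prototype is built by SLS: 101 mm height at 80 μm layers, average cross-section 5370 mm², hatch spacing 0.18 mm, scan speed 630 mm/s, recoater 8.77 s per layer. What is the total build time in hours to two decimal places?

Number of layers: 101 / 0.08 → 1263 (rounded up).
Hatch length per layer = 5370 / 0.18 = 29833.3 mm.
Scan time per layer: 29833.3 / 630 → 47.3544 s.
Layer cycle: 47.3544 + 8.77 → 56.1244 s.
Build time = 1263 × 56.1244 = 70885.1172 s = 19.69 hours.

19.69 hours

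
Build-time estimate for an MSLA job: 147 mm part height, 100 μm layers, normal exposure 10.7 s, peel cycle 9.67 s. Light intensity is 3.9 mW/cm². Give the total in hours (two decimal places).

Layers = ⌈147/0.1⌉ = 1470.
Each layer takes = 10.7 + 9.67, so 20.37 s.
Build time: 1470 × 20.37 s = 29943.9 s, i.e. 8.32 hours.

8.32 hours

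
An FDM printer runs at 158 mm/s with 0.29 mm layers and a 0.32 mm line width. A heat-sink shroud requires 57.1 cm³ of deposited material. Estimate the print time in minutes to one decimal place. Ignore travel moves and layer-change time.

Line area = 0.29 × 0.32, so 0.0928 mm².
Total extruded path = 57100/0.0928 = 615301.7 mm.
Print-move time = 615301.7 / 158 = 3894.3 s.
That's 3894.3 s → 64.9 minutes.

64.9 minutes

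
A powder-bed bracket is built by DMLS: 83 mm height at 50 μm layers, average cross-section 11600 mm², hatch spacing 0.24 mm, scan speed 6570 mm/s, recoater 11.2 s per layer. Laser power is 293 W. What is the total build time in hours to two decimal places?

Layer count = ceil(83 / 0.05) = 1660.
Hatch length per layer: 11600 / 0.24 → 48333.3 mm.
Per-layer scan time = 48333.3 / 6570, so 7.3567 s.
Layer cycle = 7.3567 + 11.2 = 18.5567 s.
Build time = 1660 × 18.5567 = 30804.122 s = 8.56 hours.

8.56 hours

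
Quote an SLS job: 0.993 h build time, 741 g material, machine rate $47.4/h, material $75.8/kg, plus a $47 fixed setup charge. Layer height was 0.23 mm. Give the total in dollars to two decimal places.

$150.24

Machine cost: 47.4 × 0.993 → $47.0682.
Feedstock cost = 75.8 × 741/1000, so $56.1678.
Adding setup: 47.0682 + 56.1678 + 47 → 150.236 ≈ $150.24.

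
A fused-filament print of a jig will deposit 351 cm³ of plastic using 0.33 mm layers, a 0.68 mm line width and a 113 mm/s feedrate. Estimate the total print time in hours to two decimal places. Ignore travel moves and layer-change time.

3.85 hours

Extrusion cross-section = 0.33 × 0.68, so 0.2244 mm².
Total extruded path = 351000/0.2244 = 1564171.1 mm.
Extrusion time = 1564171.1 / 113, so 13842.2 s.
That's 13842.2 s → 3.85 hours.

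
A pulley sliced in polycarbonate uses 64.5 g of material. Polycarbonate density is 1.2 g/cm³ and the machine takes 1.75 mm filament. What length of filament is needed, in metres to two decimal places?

Extruded volume: 64.5/1.2 = 53.75 cm³ (53750 mm³).
A = π r² = π × 0.875² = 2.4053 mm².
L = V/A = 53750/2.4053 = 22346.48 mm → 22.35 m.

22.35 m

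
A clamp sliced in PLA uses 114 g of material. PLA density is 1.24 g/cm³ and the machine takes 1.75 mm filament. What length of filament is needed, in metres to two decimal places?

38.22 m

Volume = 114 g / 1.24 g·cm⁻³ = 91.9355 cm³ = 91935.5 mm³.
A = π r² = π × 0.875² = 2.4053 mm².
L = V/A = 91935.5/2.4053 = 38222.05 mm → 38.22 m.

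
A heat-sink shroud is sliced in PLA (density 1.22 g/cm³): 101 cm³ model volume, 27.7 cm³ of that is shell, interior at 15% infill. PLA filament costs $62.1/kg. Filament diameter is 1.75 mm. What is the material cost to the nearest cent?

$2.93

Volume inside the shell: 101 − 27.7 → 73.3 cm³.
Infill volume = 0.15 × 73.3 = 10.995 cm³.
Total extruded = 27.7 + 10.995, so 38.695 cm³.
Mass: 38.695 × 1.22 → 47.2079 g.
Cost = 47.2079 g / 1000 × $62.1/kg = $2.93.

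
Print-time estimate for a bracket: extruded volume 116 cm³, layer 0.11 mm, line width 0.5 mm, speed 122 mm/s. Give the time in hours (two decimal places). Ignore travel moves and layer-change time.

4.80 hours

Line area = 0.11 × 0.5, so 0.055 mm².
Toolpath length = 116 cm³ / 0.055 mm² = 116000 / 0.055 = 2109090.9 mm.
Time extruding = 2109090.9 / 122 = 17287.6 s.
17287.6 s = 4.80 hours.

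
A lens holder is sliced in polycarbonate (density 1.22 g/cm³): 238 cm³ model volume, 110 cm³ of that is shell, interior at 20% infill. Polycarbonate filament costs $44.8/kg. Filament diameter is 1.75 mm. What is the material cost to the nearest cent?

Infill region = 238 − 110 = 128 cm³.
Deposited infill = 0.20 × 128, so 25.6 cm³.
Total printed volume: 110 + 25.6 → 135.6 cm³.
Mass = 135.6 × 1.22 = 165.432 g.
Cost = 165.432 g / 1000 × $44.8/kg = $7.41.

$7.41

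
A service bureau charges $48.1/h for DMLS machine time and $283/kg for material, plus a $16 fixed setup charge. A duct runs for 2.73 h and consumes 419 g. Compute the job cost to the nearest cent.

Machine cost = 48.1 × 2.73 = $131.313.
Feedstock cost = 283 × 419/1000, so $118.577.
Adding setup: 131.313 + 118.577 + 16 → $265.89.

$265.89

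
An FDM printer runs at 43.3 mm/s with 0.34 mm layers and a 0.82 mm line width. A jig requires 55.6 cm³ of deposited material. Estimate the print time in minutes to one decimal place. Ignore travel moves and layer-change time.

76.8 minutes

Bead cross-section = 0.34 × 0.82 = 0.2788 mm².
Toolpath length = 55.6 cm³ / 0.2788 mm² = 55600 / 0.2788 = 199426.1 mm.
Extrusion time = 199426.1 / 43.3 = 4605.7 s.
4605.7 s = 76.8 minutes.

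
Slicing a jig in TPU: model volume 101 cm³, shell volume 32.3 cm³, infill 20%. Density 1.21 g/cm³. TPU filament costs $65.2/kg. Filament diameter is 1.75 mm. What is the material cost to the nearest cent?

Interior volume = 101 − 32.3, so 68.7 cm³.
Infill volume = 0.20 × 68.7 = 13.74 cm³.
Total extruded = 32.3 + 13.74 = 46.04 cm³.
Mass: 46.04 × 1.21 → 55.7084 g.
Cost = 55.7084 g / 1000 × $65.2/kg = $3.63.

$3.63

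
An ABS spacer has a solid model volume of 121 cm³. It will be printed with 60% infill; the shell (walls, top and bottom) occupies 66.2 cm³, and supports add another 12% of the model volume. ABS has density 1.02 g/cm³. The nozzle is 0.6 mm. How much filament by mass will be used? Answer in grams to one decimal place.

115.9 g

Interior volume: 121 − 66.2 → 54.8 cm³.
Infill volume = 0.60 × 54.8, so 32.88 cm³.
Support = 0.12 × 121 = 14.52 cm³.
Total printed volume = 66.2 + 32.88 + 14.52, so 113.6 cm³.
Mass = 113.6 × 1.02, so 115.872 g.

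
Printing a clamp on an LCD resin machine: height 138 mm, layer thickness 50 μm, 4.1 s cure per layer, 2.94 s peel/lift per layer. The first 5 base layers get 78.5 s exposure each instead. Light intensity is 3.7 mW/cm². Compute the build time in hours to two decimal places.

5.50 hours

Number of layers: 138 / 0.05 → 2760 (rounded up).
Burn-in layers: 5 × (78.5 + 2.94) → 407.2 s.
Regular layers: 2755 × (4.1 + 2.94) → 19395.2 s.
Total = 407.2 + 19395.2 = 19802.4 s = 5.50 hours.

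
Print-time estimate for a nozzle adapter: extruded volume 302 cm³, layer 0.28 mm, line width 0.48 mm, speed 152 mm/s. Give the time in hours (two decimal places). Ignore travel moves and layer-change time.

4.11 hours

Extrusion cross-section: 0.28 × 0.48 → 0.1344 mm².
Toolpath length = 302 cm³ / 0.1344 mm² = 302000 / 0.1344 = 2247023.8 mm.
Print-move time: 2247023.8 / 152 → 14783.1 s.
14783.1 s = 4.11 hours.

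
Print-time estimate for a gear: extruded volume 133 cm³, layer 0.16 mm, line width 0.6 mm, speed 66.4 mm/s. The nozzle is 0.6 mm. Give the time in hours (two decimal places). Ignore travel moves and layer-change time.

5.80 hours

Bead cross-section = 0.16 × 0.6, so 0.096 mm².
Path length: 133000 mm³ / 0.096 mm² → 1385416.7 mm.
Print-move time = 1385416.7 / 66.4, so 20864.7 s.
In the requested units: 20864.7 s = 5.80 hours.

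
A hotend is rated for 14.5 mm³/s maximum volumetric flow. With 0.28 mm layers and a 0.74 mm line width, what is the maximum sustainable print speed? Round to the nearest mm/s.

70 mm/s

A = 0.28 × 0.74 = 0.2072 mm².
v_max = Q/A = 14.5/0.2072 = 69.98 mm/s → 70 mm/s.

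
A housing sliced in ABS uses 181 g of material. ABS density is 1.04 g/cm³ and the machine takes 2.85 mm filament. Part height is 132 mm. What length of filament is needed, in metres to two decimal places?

Extruded volume: 181/1.04 = 174.0385 cm³ (174038.5 mm³).
Cross-section of 2.85 mm filament: π·(2.85/2)² = 6.3794 mm².
Length = 174038.5 / 6.3794 = 27281.33 mm = 27.28 m.

27.28 m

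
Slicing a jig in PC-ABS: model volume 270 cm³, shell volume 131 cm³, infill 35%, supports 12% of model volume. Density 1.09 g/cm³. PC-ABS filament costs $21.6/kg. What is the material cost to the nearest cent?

$4.99

Interior volume = 270 − 131 = 139 cm³.
Infill volume: 0.35 × 139 → 48.65 cm³.
Support: 0.12 × 270 → 32.4 cm³.
Total extruded = 131 + 48.65 + 32.4 = 212.05 cm³.
Mass: 212.05 × 1.09 → 231.1345 g.
Cost = 231.1345 g / 1000 × $21.6/kg = $4.99.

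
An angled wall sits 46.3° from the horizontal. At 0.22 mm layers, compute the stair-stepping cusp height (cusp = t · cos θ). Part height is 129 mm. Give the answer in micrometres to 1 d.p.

152.0 μm

cos(46.3°) = 0.6909, so cusp = 0.22 × 0.6909 = 0.151998 mm → 152.0 μm.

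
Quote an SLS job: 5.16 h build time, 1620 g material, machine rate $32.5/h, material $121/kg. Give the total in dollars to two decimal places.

Machine cost = 32.5 × 5.16, so $167.70.
Feedstock cost = 121 × 1620/1000, so $196.02.
Job cost: 167.70 + 196.02 = $363.72.

$363.72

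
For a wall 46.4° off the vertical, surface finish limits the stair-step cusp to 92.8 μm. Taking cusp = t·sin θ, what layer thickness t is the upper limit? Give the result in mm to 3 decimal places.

0.128 mm

Layer height = cusp / sin(46.4°) = 0.0928 / 0.7242 = 0.128 mm.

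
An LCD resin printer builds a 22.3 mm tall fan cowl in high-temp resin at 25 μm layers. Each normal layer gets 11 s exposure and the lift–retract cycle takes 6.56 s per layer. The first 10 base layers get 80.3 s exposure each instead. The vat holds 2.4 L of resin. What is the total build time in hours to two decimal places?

Layer count = ceil(22.3 / 0.025) = 892.
Burn-in layers: 10 × (80.3 + 6.56) → 868.6 s.
Normal layers = 882 × (11 + 6.56), so 15487.92 s.
Sum: 868.6 + 15487.92 = 16356.52 s → 4.54 hours.

4.54 hours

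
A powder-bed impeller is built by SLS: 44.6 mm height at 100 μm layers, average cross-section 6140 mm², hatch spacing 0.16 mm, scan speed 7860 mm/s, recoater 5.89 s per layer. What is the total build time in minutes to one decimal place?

Layers = ⌈44.6/0.1⌉ = 446.
Scan path per layer = 6140 / 0.16 = 38375 mm.
Scan time per layer = 38375 / 7860 = 4.8823 s.
Time per layer = 4.8823 + 5.89, so 10.7723 s.
Build time = 446 × 10.7723 = 4804.4458 s = 80.1 minutes.

80.1 minutes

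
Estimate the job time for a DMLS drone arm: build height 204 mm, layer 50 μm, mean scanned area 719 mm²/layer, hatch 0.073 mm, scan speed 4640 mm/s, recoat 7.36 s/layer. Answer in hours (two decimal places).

10.75 hours

Number of layers: 204 / 0.05 → 4080 (rounded up).
Per-layer scan distance = 719 / 0.073, so 9849.3 mm.
Laser time per layer = 9849.3 / 4640, so 2.1227 s.
Per-layer time = 2.1227 + 7.36, so 9.4827 s.
Total: 4080 × 9.4827 s = 38689.416 s → 10.75 hours.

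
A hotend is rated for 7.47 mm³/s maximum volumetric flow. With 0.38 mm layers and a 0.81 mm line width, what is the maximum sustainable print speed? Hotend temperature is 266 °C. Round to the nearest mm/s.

A = 0.38 × 0.81 = 0.3078 mm².
v_max = Q/A = 7.47/0.3078 = 24.27 mm/s → 24 mm/s.

24 mm/s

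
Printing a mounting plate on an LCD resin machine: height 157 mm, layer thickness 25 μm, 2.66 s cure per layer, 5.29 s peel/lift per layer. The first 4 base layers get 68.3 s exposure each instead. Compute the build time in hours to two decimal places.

Layers = ⌈157/0.025⌉ = 6280.
Bottom layers = 4 × (68.3 + 5.29) = 294.36 s.
Normal layers = 6276 × (2.66 + 5.29) = 49894.2 s.
Total = 294.36 + 49894.2 = 50188.56 s = 13.94 hours.

13.94 hours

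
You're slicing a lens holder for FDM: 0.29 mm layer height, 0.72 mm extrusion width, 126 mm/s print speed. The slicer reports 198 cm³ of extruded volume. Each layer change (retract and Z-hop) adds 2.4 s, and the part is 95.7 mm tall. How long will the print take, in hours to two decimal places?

2.31 hours

Line area: 0.29 × 0.72 → 0.2088 mm².
Path length: 198000 mm³ / 0.2088 mm² → 948275.9 mm.
Extrusion time = 948275.9 / 126 = 7526 s.
Layers = ⌈95.7/0.29⌉ = 330.
Layer-change overhead = 330 × 2.4, so 792 s.
Altogether 7526 + 792 = 8318 s, i.e. 2.31 hours.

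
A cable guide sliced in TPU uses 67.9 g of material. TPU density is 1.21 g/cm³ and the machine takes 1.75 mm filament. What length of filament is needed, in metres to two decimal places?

Volume = 67.9 g / 1.21 g·cm⁻³ = 56.1157 cm³ = 56115.7 mm³.
Filament cross-section = π × (1.75/2)² = 2.4053 mm².
L = V/A = 56115.7/2.4053 = 23330.02 mm → 23.33 m.

23.33 m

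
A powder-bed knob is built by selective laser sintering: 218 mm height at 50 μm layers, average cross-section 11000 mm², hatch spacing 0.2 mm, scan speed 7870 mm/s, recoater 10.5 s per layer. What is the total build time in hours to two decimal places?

Layer count = ceil(218 / 0.05) = 4360.
Per-layer scan distance = 11000 / 0.2, so 55000 mm.
Per-layer scan time = 55000 / 7870 = 6.9886 s.
Layer cycle: 6.9886 + 10.5 → 17.4886 s.
Build time = 4360 × 17.4886 = 76250.296 s = 21.18 hours.

21.18 hours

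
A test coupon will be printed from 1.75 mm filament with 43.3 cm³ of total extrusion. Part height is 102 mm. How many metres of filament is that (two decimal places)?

18.00 m

A = π r² = π × 0.875² = 2.4053 mm².
L = 43300 mm³ / 2.4053 mm² = 18001.91 mm, i.e. 18.00 m.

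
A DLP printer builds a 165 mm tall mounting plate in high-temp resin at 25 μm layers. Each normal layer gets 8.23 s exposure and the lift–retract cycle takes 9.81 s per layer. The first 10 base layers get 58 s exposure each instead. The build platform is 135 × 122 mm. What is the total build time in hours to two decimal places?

33.21 hours

Number of layers: 165 / 0.025 → 6600 (rounded up).
Bottom layers = 10 × (58 + 9.81) = 678.1 s.
Regular layers: 6590 × (8.23 + 9.81) → 118883.6 s.
Total = 678.1 + 118883.6 = 119561.7 s = 33.21 hours.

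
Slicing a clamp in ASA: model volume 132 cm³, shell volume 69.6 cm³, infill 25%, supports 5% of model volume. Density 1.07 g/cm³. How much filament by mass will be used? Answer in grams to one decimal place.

98.2 g

Volume inside the shell = 132 − 69.6 = 62.4 cm³.
Deposited infill = 0.25 × 62.4 = 15.6 cm³.
Support = 0.05 × 132 = 6.6 cm³.
Deposited volume = 69.6 + 15.6 + 6.6, so 91.8 cm³.
Mass = 91.8 × 1.07, so 98.226 g.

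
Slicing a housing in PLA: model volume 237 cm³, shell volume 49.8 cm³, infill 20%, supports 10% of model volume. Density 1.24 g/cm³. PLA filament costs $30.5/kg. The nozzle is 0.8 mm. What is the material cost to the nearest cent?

$4.20

Infill region = 237 − 49.8, so 187.2 cm³.
Infill deposited = 0.20 × 187.2, so 37.44 cm³.
Support: 0.10 × 237 → 23.7 cm³.
Deposited volume: 49.8 + 37.44 + 23.7 → 110.94 cm³.
Mass = 110.94 × 1.24 = 137.5656 g.
At $30.5/kg: 137.5656/1000 × 30.5 = $4.20.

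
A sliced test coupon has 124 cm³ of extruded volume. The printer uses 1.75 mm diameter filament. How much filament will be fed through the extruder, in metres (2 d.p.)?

Cross-section of 1.75 mm filament: π·(1.75/2)² = 2.4053 mm².
Length = 124 cm³ / 2.4053 mm² = 124000 / 2.4053 = 51552.82 mm = 51.55 m.

51.55 m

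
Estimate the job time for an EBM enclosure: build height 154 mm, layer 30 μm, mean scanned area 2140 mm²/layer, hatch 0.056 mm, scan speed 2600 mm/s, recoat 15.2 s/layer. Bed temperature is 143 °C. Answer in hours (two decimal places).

42.64 hours

Layer count = ceil(154 / 0.03) = 5134.
Per-layer scan distance = 2140 / 0.056, so 38214.3 mm.
Per-layer scan time = 38214.3 / 2600 = 14.6978 s.
Time per layer = 14.6978 + 15.2 = 29.8978 s.
Total: 5134 × 29.8978 s = 153495.3052 s → 42.64 hours.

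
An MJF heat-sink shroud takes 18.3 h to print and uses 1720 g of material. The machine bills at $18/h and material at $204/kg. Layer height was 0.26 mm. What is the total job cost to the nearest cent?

$680.28

Machine cost = 18 × 18.3, so $329.40.
Material cost = 204 × 1720/1000, so $350.88.
Job cost: 329.40 + 350.88 = $680.28.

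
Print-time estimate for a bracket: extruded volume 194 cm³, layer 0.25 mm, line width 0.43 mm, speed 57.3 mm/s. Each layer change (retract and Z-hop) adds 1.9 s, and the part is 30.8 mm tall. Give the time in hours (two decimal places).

Line area: 0.25 × 0.43 → 0.1075 mm².
Toolpath length = 194 cm³ / 0.1075 mm² = 194000 / 0.1075 = 1804651.2 mm.
Print-move time = 1804651.2 / 57.3 = 31494.8 s.
Layers = ⌈30.8/0.25⌉ = 124.
Non-print overhead = 124 × 1.9, so 235.6 s.
Total = 31494.8 + 235.6 = 31730.4 s = 8.81 hours.

8.81 hours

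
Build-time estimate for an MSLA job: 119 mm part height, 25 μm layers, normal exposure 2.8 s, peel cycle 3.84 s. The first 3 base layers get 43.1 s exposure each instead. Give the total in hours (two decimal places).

8.81 hours

Number of layers: 119 / 0.025 → 4760 (rounded up).
Bottom layers = 3 × (43.1 + 3.84), so 140.82 s.
Normal layers = 4757 × (2.8 + 3.84) = 31586.48 s.
Total = 140.82 + 31586.48 = 31727.3 s = 8.81 hours.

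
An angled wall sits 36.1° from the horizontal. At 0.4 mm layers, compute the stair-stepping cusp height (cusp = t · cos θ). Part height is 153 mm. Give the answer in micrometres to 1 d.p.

cos(36.1°) = 0.8080, so cusp = 0.4 × 0.8080 = 0.3232 mm → 323.2 μm.

323.2 μm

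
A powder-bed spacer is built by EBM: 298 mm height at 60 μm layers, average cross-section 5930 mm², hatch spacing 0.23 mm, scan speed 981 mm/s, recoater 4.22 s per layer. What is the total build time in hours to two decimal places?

42.08 hours

Number of layers: 298 / 0.06 → 4967 (rounded up).
Per-layer scan distance: 5930 / 0.23 → 25782.6 mm.
Beam time per layer = 25782.6 / 981 = 26.282 s.
Time per layer: 26.282 + 4.22 → 30.502 s.
4967 layers × 30.502 s/layer = 151503.434 s, i.e. 42.08 hours.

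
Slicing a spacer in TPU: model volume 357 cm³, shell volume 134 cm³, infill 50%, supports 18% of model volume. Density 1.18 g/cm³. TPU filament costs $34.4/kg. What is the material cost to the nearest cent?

Infill region: 357 − 134 → 223 cm³.
Deposited infill: 0.50 × 223 → 111.5 cm³.
Support = 0.18 × 357, so 64.26 cm³.
Total extruded: 134 + 111.5 + 64.26 → 309.76 cm³.
Mass: 309.76 × 1.18 → 365.5168 g.
Cost = 365.5168 g / 1000 × $34.4/kg = $12.57.

$12.57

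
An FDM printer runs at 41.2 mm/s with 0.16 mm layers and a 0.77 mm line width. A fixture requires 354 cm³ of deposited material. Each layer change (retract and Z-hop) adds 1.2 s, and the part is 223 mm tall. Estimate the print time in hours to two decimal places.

Bead cross-section: 0.16 × 0.77 → 0.1232 mm².
Toolpath length = 354 cm³ / 0.1232 mm² = 354000 / 0.1232 = 2873376.6 mm.
Time extruding = 2873376.6 / 41.2, so 69742.2 s.
Layer count = ceil(223 / 0.16) = 1394.
Z-hop total = 1394 × 1.2 = 1672.8 s.
Altogether 69742.2 + 1672.8 = 71415 s, i.e. 19.84 hours.

19.84 hours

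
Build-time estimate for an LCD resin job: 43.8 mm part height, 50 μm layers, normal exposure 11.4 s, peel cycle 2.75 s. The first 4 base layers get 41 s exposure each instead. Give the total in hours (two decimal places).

3.48 hours

Layers = ⌈43.8/0.05⌉ = 876.
Base layers = 4 × (41 + 2.75), so 175 s.
Regular layers = 872 × (11.4 + 2.75) = 12338.8 s.
Total = 175 + 12338.8 = 12513.8 s = 3.48 hours.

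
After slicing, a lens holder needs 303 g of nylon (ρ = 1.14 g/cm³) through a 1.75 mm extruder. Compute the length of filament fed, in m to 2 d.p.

110.50 m

Extruded volume: 303/1.14 = 265.7895 cm³ (265789.5 mm³).
A = π r² = π × 0.875² = 2.4053 mm².
Length = 265789.5 / 2.4053 = 110501.6 mm = 110.50 m.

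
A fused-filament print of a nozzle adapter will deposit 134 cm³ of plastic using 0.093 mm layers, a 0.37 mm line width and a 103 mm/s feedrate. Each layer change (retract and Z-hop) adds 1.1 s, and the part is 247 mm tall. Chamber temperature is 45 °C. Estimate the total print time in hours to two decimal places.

11.31 hours

Line area: 0.093 × 0.37 → 0.03441 mm².
Path length: 134000 mm³ / 0.03441 mm² → 3894216.8 mm.
Time extruding = 3894216.8 / 103 = 37807.9 s.
Layers = ⌈247/0.093⌉ = 2656.
Z-hop total: 2656 × 1.1 → 2921.6 s.
Total = 37807.9 + 2921.6 = 40729.5 s = 11.31 hours.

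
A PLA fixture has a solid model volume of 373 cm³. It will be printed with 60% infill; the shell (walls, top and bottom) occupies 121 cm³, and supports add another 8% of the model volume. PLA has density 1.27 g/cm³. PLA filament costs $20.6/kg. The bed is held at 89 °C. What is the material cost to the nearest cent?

$7.90

Interior volume: 373 − 121 → 252 cm³.
Deposited infill = 0.60 × 252, so 151.2 cm³.
Support = 0.08 × 373 = 29.84 cm³.
Total extruded = 121 + 151.2 + 29.84, so 302.04 cm³.
Mass: 302.04 × 1.27 → 383.5908 g.
Cost = 383.5908 g / 1000 × $20.6/kg = $7.90.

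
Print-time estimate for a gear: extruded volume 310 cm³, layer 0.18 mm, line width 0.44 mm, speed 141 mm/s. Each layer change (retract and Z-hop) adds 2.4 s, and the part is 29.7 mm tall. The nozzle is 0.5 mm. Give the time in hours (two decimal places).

7.82 hours

Extrusion cross-section = 0.18 × 0.44, so 0.0792 mm².
Total extruded path = 310000/0.0792 = 3914141.4 mm.
Time extruding = 3914141.4 / 141, so 27759.9 s.
Layer count = ceil(29.7 / 0.18) = 165.
Layer-change overhead = 165 × 2.4 = 396 s.
Total = 27759.9 + 396 = 28155.9 s = 7.82 hours.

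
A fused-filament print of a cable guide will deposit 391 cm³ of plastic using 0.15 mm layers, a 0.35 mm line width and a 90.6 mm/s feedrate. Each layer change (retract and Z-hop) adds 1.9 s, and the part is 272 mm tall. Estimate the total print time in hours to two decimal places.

Bead cross-section: 0.15 × 0.35 → 0.0525 mm².
Path length: 391000 mm³ / 0.0525 mm² → 7447619 mm.
Time extruding = 7447619 / 90.6 = 82203.3 s.
Number of layers: 272 / 0.15 → 1814 (rounded up).
Non-print overhead = 1814 × 1.9 = 3446.6 s.
Total = 82203.3 + 3446.6 = 85649.9 s = 23.79 hours.

23.79 hours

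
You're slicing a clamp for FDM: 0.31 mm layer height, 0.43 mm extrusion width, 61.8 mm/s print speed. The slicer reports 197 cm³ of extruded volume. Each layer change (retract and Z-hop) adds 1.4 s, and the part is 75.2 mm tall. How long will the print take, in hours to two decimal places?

6.74 hours

Line area: 0.31 × 0.43 → 0.1333 mm².
Path length: 197000 mm³ / 0.1333 mm² → 1477869.5 mm.
Time extruding = 1477869.5 / 61.8 = 23913.7 s.
Layers = ⌈75.2/0.31⌉ = 243.
Z-hop total: 243 × 1.4 → 340.2 s.
Total = 23913.7 + 340.2 = 24253.9 s = 6.74 hours.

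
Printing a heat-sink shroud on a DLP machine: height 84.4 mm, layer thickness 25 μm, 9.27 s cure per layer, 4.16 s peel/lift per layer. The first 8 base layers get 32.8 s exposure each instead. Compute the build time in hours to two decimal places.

12.65 hours

Layers = ⌈84.4/0.025⌉ = 3376.
Bottom layers = 8 × (32.8 + 4.16), so 295.68 s.
Normal layers = 3368 × (9.27 + 4.16) = 45232.24 s.
Total = 295.68 + 45232.24 = 45527.92 s = 12.65 hours.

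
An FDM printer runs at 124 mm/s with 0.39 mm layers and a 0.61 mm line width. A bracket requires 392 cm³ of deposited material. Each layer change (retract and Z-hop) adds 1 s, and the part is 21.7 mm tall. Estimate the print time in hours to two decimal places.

3.71 hours

Extrusion cross-section: 0.39 × 0.61 → 0.2379 mm².
Total extruded path = 392000/0.2379 = 1647751.2 mm.
Extrusion time = 1647751.2 / 124, so 13288.3 s.
Layer count = ceil(21.7 / 0.39) = 56.
Non-print overhead = 56 × 1 = 56 s.
Altogether 13288.3 + 56 = 13344.3 s, i.e. 3.71 hours.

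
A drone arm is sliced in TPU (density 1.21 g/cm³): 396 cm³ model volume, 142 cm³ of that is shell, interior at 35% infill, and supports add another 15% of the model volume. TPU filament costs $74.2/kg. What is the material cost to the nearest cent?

$26.06

Volume inside the shell = 396 − 142, so 254 cm³.
Deposited infill = 0.35 × 254 = 88.9 cm³.
Support = 0.15 × 396 = 59.4 cm³.
Deposited volume = 142 + 88.9 + 59.4, so 290.3 cm³.
Mass: 290.3 × 1.21 → 351.263 g.
At $74.2/kg: 351.263/1000 × 74.2 = $26.06.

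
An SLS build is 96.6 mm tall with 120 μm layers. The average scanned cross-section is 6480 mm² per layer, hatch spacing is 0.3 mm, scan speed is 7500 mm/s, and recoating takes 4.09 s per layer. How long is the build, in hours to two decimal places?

Layer count = ceil(96.6 / 0.12) = 805.
Hatch length per layer: 6480 / 0.3 → 21600 mm.
Per-layer scan time = 21600 / 7500 = 2.88 s.
Per-layer time: 2.88 + 4.09 → 6.97 s.
Build time = 805 × 6.97 = 5610.85 s = 1.56 hours.

1.56 hours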